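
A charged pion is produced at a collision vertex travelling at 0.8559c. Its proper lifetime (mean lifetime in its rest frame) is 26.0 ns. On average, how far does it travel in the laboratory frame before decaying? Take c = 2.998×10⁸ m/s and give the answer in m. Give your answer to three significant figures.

Lorentz factor: γ = (1 − 0.73256481)^(−1/2) = 1.9337.
Lab-frame lifetime: Δt = γτ = 1.9337 × 26.0 ns = 50.276 ns.
Distance: d = vΔt = 0.8559 × 2.998×10⁸ m/s × 5.0276×10^-8 s = 12.9 m.

12.9 m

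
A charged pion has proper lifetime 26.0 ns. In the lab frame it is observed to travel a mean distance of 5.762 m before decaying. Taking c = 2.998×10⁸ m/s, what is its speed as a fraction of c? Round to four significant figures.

0.5944c

d = βγcτ ⇒ βγ = d/(cτ) = 5.762 m / (7.7948 m) = 0.73921.
β = (βγ)/√(1+(βγ)²) = 0.73921/√1.546431 = 0.5944.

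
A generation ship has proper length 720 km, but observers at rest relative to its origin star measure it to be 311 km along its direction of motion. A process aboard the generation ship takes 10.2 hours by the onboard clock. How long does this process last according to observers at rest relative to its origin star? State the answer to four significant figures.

23.61 hours

γ = L₀/L = 720/311 = 2.31511.
The same γ dilates the second interval: 2.31511 × 10.2 hours = 23.61 hours.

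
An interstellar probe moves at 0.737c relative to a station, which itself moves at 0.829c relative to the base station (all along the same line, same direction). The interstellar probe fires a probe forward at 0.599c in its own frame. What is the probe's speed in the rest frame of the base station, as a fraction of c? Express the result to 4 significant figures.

Apply u = (u'+v)/(1+u'v) twice. Probe in the station frame: (0.599+0.737)/(1+0.599·0.737) = 1.336/1.441463 = 0.92684c.
That velocity, transformed to the rest frame of the base station: (0.92684+0.829)/(1+0.92684·0.829) = 1.75584/1.76835036 = 0.99293c.

0.9929c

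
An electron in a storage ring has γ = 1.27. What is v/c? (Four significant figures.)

β = √(1 − 1/γ²) = √(1 − 1/1.6129) = √0.379999 = 0.6164.

0.6164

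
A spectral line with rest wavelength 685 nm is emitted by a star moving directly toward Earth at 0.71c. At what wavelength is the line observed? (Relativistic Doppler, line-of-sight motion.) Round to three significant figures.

282 nm

Relativistic Doppler for wavelength: λ_obs = λ_src · √((1−β)/(1+β)).
With β = 0.71: factor = √(0.29/1.71) = 0.41181.
λ_obs = 685 × 0.41181 = 282 nm.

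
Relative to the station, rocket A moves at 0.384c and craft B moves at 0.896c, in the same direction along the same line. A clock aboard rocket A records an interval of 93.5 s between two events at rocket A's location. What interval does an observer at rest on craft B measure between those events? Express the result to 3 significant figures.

Speed of rocket A in craft B's frame: u = (v_A − v_B)/(1 − v_A v_B/c²) = (0.384 − 0.896)/(1 − 0.384×0.896) = −0.512/0.655936 = −0.78056; |u| = 0.78056c.
At |u| = 0.78056c, γ = (1 − 0.609274)^(−1/2) = 1.5998.
The clock on rocket A records proper time, so craft B measures Δt = γΔτ = 1.5998 × 93.5 = 150 s.

150 s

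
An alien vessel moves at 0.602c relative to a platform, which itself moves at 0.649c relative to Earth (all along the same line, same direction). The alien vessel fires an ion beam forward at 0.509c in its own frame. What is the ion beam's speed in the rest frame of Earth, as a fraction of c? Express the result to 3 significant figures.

Apply u = (u'+v)/(1+u'v) twice. Ion beam in the platform frame: (0.509+0.602)/(1+0.509·0.602) = 1.111/1.306418 = 0.85042c.
That velocity, transformed to the rest frame of Earth: (0.85042+0.649)/(1+0.85042·0.649) = 1.49942/1.55192258 = 0.96617c.

0.966c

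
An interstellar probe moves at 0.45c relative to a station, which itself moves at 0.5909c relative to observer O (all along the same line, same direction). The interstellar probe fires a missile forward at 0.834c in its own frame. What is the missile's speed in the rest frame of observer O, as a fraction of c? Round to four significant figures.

0.9825c

Compose velocities in two stages. Stage 1 (into S'): u₁ = (0.834+0.45)/(1+0.834×0.45) = 0.93361.
Stage 2 (into S): u = (0.93361+0.5909)/(1+0.93361×0.5909) = 0.9825, so the speed is 0.9825c.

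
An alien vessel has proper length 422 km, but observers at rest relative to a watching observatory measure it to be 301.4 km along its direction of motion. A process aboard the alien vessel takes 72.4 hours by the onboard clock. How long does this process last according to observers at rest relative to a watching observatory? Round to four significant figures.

101.4 hours

γ = L₀/L = 422/301.4 = 1.40013.
The same γ dilates the second interval: 1.40013 × 72.4 hours = 101.4 hours.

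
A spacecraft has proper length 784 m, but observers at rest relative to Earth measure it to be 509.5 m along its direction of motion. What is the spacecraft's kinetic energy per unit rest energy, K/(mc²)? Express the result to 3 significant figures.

γ = L₀/L = 784/509.5 = 1.53876.
K/(mc²) = γ − 1 = 1.53876 − 1 = 0.539.

0.539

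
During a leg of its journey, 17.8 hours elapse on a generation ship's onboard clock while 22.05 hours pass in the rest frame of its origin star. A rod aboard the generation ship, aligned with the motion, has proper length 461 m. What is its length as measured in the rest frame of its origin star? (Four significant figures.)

372.1 m

From Δt = γΔτ: γ = 22.05/17.8 = 1.23876.
The rod contracts by the same γ: 461 m / 1.23876 = 372.1 m.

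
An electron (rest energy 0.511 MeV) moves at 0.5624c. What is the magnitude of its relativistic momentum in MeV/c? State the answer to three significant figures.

0.348 MeV/c

Lorentz factor: γ = (1 − 0.31629376)^(−1/2) = 1.2094.
Momentum: p = γβ·mc = 1.2094 × 0.5624 × 0.511 MeV/c = 0.348 MeV/c.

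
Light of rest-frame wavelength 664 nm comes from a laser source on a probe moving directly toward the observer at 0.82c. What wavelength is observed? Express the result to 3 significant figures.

209 nm

Relativistic Doppler for wavelength: λ_obs = λ_src · √((1−β)/(1+β)).
With β = 0.82: factor = √(0.18/1.82) = 0.31449.
λ_obs = 664 × 0.31449 = 209 nm.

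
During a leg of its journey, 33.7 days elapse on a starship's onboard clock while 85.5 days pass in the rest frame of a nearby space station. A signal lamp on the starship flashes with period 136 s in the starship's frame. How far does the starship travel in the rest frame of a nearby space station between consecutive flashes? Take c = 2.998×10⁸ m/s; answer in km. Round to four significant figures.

From Δt = γΔτ: γ = 85.5/33.7 = 2.53709.
β = √(1 − 1/γ²) = 0.91905. Lab-frame period = γτ = 2.53709×136 s = 345.04 s. Distance = βc × γτ = 0.91905 × 2.998×10⁸ m/s × 345.04 s = 9.5069×10^10 m = 9.507×10^7 km.

9.507×10^7 km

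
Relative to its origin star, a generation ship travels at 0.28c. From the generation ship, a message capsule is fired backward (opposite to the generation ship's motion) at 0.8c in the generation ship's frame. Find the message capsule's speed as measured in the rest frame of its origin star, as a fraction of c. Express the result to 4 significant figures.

0.6701c

Relativistic velocity addition: u = (u' + v)/(1 + u'v/c²), with u' = −0.8c and v = 0.28c.
Numerator: −0.8 + 0.28 = −0.52. Denominator: 1 + (−0.8)(0.28) = 0.776.
u = −0.52/0.776 = −0.6701, so the speed is 0.6701c.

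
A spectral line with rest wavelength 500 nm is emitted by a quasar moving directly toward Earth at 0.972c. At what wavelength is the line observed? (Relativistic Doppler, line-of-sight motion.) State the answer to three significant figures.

59.6 nm

Relativistic Doppler for wavelength: λ_obs = λ_src · √((1−β)/(1+β)).
With β = 0.972: factor = √(0.028/1.972) = 0.11916.
λ_obs = 500 × 0.11916 = 59.6 nm.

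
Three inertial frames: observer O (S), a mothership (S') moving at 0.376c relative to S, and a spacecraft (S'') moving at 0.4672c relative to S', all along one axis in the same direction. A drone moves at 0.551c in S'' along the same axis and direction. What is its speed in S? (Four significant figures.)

0.9090c

Compose velocities in two stages. Stage 1 (into S'): u₁ = (0.551+0.4672)/(1+0.551×0.4672) = 0.80975.
Stage 2 (into S): u = (0.80975+0.376)/(1+0.80975×0.376) = 0.90899, so the speed is 0.9090c.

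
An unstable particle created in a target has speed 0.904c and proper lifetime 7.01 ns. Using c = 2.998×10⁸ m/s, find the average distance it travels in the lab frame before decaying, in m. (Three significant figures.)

γ = 1/√(1 − β²) = 1/√(1 − 0.817216) = 1/√0.182784 = 1/0.427532 = 2.339.
Lab-frame lifetime: Δt = γτ = 2.339 × 7.01 ns = 16.396 ns.
Distance: d = vΔt = 0.904 × 2.998×10⁸ m/s × 1.6396×10^-8 s = 4.44 m.

4.44 m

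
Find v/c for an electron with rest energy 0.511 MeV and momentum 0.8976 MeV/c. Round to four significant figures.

pc/(mc²) = 0.8976/0.511 = 1.7566 = βγ = β/√(1−β²).
So β² = x²/(1 + x²) with x = 1.7566: x² = 3.08564, β² = 3.08564/4.08564 = 0.75524, β = 0.8690.

0.8690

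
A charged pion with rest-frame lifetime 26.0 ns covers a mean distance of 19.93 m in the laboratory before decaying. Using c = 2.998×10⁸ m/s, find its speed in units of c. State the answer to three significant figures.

Let x = d/(cτ) = 19.93 m / (2.998×10⁸ m/s × 2.600×10^-8 s) = 2.5568. Since d = βγcτ, x = βγ = β/√(1−β²).
Solving: β² = x²/(1+x²) = 6.53723/7.53723 = 0.867325, so β = 0.931.

0.931c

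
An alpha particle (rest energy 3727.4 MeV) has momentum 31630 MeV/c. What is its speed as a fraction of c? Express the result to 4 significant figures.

βγ = pc/(mc²) = 31630/3727.4 = 8.4858.
Since γ² = 1 + (βγ)² = 73.0088, γ = √73.0088 = 8.54452, and β = (βγ)/γ = 8.4858/8.54452 = 0.9931.

0.9931c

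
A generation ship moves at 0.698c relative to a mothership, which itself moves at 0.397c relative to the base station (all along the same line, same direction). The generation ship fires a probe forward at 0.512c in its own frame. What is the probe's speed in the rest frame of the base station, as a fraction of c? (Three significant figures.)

0.952c

Compose velocities in two stages. Stage 1 (into S'): u₁ = (0.512+0.698)/(1+0.512×0.698) = 0.89143.
Stage 2 (into S): u = (0.89143+0.397)/(1+0.89143×0.397) = 0.95165, so the speed is 0.952c.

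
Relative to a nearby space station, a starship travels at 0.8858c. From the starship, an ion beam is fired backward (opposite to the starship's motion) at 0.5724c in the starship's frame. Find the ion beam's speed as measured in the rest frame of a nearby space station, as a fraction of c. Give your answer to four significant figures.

0.6357c

In units of c, u = (u' + v)/(1 + u'v) with u' = −0.5724 and v = 0.8858.
Numerator: −0.5724 + 0.8858 = 0.3134. Denominator: 1 + (−0.5724)(0.8858) = 0.49296808.
u = 0.3134/0.49296808 = 0.63574, so the speed is 0.6357c.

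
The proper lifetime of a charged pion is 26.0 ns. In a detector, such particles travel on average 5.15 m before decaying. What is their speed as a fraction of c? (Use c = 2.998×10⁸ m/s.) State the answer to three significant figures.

Lab distance = (lab lifetime)·v = γτ·βc, so βγ = d/(cτ) = 5.150/(2.998×10⁸ × 2.600×10^-8) = 0.6607.
With βγ = 0.6607: γ² = 1 + (βγ)² = 1.436524, and β = (βγ)/γ = 0.6607/1.19855 = 0.551.

0.551c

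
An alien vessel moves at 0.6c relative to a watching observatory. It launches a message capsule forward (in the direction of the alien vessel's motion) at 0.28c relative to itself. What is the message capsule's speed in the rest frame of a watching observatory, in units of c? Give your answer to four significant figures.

0.7534c

In units of c, u = (u' + v)/(1 + u'v) with u' = 0.28 and v = 0.6.
Numerator: 0.28 + 0.6 = 0.88. Denominator: 1 + (0.28)(0.6) = 1.168.
u = 0.88/1.168 = 0.75342, so the speed is 0.7534c.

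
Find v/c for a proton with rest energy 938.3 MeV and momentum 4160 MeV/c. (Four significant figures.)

βγ = pc/(mc²) = 4160/938.3 = 4.4336.
Since γ² = 1 + (βγ)² = 20.6568, γ = √20.6568 = 4.54498, and β = (βγ)/γ = 4.4336/4.54498 = 0.9755.

0.9755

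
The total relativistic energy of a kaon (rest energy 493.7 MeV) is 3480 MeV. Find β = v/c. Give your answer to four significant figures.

Total energy E = γmc² gives γ = 3480/493.7 = 7.0488.
Hence β = √(1 − 1/γ²) = √(1 − 0.0201266) = √0.9798734 = 0.9899.

0.9899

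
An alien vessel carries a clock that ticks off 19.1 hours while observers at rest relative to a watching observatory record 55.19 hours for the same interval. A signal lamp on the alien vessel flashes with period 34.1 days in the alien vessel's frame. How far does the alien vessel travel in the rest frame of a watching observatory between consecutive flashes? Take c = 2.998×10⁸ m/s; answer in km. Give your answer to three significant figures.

2.39×10^12 km

From Δt = γΔτ: γ = 55.19/19.1 = 2.88953.
β = √(1 − 1/γ²) = 0.93821. Lab-frame period = γτ = 2.88953×34.1 days = 98.533 days. Distance = βc × γτ = 0.93821 × 2.998×10⁸ m/s × 8513251.2 s = 2.3946×10^15 m = 2.39×10^12 km.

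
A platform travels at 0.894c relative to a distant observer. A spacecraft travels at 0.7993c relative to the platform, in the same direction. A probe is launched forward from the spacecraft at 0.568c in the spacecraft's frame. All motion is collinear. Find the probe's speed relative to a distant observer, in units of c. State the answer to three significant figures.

0.997c

First combine the probe and spacecraft (S''→S'): u₁ = (0.568 + 0.7993)/(1 + 0.568×0.7993) = 1.3673/1.4540024 = 0.94037.
Then combine with the platform (S'→S): u = (0.94037 + 0.894)/(1 + 0.94037×0.894) = 1.83437/1.84069078 = 0.99657.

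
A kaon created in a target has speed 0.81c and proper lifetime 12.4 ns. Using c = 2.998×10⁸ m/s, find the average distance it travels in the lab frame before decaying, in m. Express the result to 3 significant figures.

γ = 1/√(1 − β²) = 1/√(1 − 0.6561) = 1/√0.3439 = 1/0.58643 = 1.7052.
Lab-frame lifetime: Δt = γτ = 1.7052 × 12.4 ns = 21.144 ns.
Distance: d = vΔt = 0.81 × 2.998×10⁸ m/s × 2.1144×10^-8 s = 5.13 m.

5.13 m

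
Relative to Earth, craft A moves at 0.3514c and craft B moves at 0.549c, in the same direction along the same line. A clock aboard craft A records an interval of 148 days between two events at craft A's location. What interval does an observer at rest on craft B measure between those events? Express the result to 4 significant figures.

152.6 days

Speed of craft A in craft B's frame: u = (v_A − v_B)/(1 − v_A v_B/c²) = (0.3514 − 0.549)/(1 − 0.3514×0.549) = −0.1976/0.8070814 = −0.24483; |u| = 0.24483c.
At |u| = 0.24483c, γ = (1 − 0.0599417)^(−1/2) = 1.0314.
Craft A's interval is proper; time dilation gives Δt_B = γΔτ = 1.0314 × 148 days = 152.6 days.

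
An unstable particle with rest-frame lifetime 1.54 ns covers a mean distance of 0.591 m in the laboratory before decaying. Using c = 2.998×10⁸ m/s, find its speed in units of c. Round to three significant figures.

0.788c

Let x = d/(cτ) = 0.5910 m / (2.998×10⁸ m/s × 1.540×10^-9 s) = 1.2801. Since d = βγcτ, x = βγ = β/√(1−β²).
Solving: β² = x²/(1+x²) = 1.63866/2.63866 = 0.62102, so β = 0.788.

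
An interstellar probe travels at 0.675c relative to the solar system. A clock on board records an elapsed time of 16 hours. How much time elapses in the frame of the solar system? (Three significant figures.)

With β = 0.675, γ = 1/√(1 − 0.675²) = 1/√0.544375 = 1.3553.
The onboard clock measures proper time, so the interval in the rest frame of the solar system is dilated: Δt = γ·Δτ = 1.3553 × 16 hours = 21.7 hours.

21.7 hours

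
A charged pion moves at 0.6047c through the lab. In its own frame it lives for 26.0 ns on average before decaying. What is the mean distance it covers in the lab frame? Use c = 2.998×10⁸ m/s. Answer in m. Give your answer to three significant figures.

5.92 m

With β = 0.6047, γ = 1/√(1 − 0.6047²) = 1/√0.63433791 = 1.2556.
Lab-frame lifetime: Δt = γτ = 1.2556 × 26.0 ns = 32.646 ns.
Distance: d = vΔt = 0.6047 × 2.998×10⁸ m/s × 3.2646×10^-8 s = 5.92 m.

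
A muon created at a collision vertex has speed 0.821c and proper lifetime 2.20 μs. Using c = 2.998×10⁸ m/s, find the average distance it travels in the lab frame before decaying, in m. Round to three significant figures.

948 m

With β = 0.821, γ = 1/√(1 − 0.821²) = 1/√0.325959 = 1.7515.
Lab-frame lifetime: Δt = γτ = 1.7515 × 2.20 μs = 3.8533 μs.
Distance: d = vΔt = 0.821 × 2.998×10⁸ m/s × 3.8533×10^-6 s = 948 m.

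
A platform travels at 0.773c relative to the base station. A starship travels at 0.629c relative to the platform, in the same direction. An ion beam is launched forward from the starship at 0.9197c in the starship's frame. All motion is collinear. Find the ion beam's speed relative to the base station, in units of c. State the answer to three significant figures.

Apply u = (u'+v)/(1+u'v) twice. Ion beam in the platform frame: (0.9197+0.629)/(1+0.9197·0.629) = 1.5487/1.5784913 = 0.98113c.
That velocity, transformed to the rest frame of the base station: (0.98113+0.773)/(1+0.98113·0.773) = 1.75413/1.75841349 = 0.99756c.

0.998c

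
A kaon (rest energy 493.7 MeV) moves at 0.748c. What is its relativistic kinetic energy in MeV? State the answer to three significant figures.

β² = 0.559504, so γ = 1/√0.440496 = 1.50671.
Kinetic energy: K = (γ − 1)mc² = (1.50671 − 1) × 493.7 MeV = 0.50671 × 493.7 = 250 MeV.

250 MeV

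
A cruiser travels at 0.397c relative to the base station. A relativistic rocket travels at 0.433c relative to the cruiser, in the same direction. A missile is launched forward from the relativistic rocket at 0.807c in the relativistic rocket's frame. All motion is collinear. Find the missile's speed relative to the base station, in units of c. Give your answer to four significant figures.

Compose velocities in two stages. Stage 1 (into S'): u₁ = (0.807+0.433)/(1+0.807×0.433) = 0.91891.
Stage 2 (into S): u = (0.91891+0.397)/(1+0.91891×0.397) = 0.96417, so the speed is 0.9642c.

0.9642c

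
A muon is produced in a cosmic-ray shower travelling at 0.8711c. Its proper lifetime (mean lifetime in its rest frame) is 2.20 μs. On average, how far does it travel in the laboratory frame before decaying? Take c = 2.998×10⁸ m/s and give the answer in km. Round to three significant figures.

With β = 0.8711, γ = 1/√(1 − 0.8711²) = 1/√0.24118479 = 2.0362.
Lab-frame lifetime: Δt = γτ = 2.0362 × 2.20 μs = 4.4796 μs.
Distance: d = vΔt = 0.8711 × 2.998×10⁸ m/s × 4.4796×10^-6 s = 1170 m = 1.17 km.

1.17 km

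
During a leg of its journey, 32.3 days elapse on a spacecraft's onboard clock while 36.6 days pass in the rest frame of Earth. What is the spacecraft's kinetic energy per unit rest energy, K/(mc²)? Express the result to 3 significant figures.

0.133

From Δt = γΔτ: γ = 36.6/32.3 = 1.13313.
K/(mc²) = γ − 1 = 1.13313 − 1 = 0.133.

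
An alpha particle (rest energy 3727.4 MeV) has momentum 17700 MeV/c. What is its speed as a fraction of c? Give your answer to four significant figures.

βγ = pc/(mc²) = 17700/3727.4 = 4.7486.
Since γ² = 1 + (βγ)² = 23.5492, γ = √23.5492 = 4.85275, and β = (βγ)/γ = 4.7486/4.85275 = 0.9785.

0.9785c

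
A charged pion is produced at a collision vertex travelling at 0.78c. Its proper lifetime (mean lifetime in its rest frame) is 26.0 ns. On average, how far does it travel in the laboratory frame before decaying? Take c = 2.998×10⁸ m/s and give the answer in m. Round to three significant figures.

β² = 0.6084, so γ = 1/√0.3916 = 1.598.
Lab-frame lifetime: Δt = γτ = 1.598 × 26.0 ns = 41.548 ns.
Distance: d = vΔt = 0.78 × 2.998×10⁸ m/s × 4.1548×10^-8 s = 9.72 m.

9.72 m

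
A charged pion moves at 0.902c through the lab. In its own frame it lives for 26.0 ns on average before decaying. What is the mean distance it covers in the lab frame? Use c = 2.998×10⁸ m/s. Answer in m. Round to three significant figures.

16.3 m

With β = 0.902, γ = 1/√(1 − 0.902²) = 1/√0.186396 = 2.3162.
Lab-frame lifetime: Δt = γτ = 2.3162 × 26.0 ns = 60.221 ns.
Distance: d = vΔt = 0.902 × 2.998×10⁸ m/s × 6.0221×10^-8 s = 16.3 m.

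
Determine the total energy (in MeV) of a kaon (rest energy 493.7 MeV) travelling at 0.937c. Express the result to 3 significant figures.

1410 MeV

With β = 0.937, γ = 1/√(1 − 0.937²) = 1/√0.122031 = 2.8626.
Total energy: E = γmc² = 2.8626 × 493.7 MeV = 1410 MeV.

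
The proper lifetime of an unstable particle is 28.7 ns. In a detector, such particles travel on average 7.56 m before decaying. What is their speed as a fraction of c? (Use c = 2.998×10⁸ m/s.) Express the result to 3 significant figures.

d = βγcτ ⇒ βγ = d/(cτ) = 7.560 m / (8.60426 m) = 0.87863.
β = (βγ)/√(1+(βγ)²) = 0.87863/√1.771991 = 0.660.

0.660c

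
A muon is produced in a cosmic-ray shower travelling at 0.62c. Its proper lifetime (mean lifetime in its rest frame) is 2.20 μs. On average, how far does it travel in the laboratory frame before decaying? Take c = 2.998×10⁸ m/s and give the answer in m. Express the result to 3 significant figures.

521 m

Lorentz factor: γ = (1 − 0.3844)^(−1/2) = 1.2745.
Lab-frame lifetime: Δt = γτ = 1.2745 × 2.20 μs = 2.8039 μs.
Distance: d = vΔt = 0.62 × 2.998×10⁸ m/s × 2.8039×10^-6 s = 521 m.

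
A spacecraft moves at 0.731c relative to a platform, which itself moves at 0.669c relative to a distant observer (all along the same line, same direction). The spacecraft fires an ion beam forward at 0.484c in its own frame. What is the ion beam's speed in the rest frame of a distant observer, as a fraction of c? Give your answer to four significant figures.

Compose velocities in two stages. Stage 1 (into S'): u₁ = (0.484+0.731)/(1+0.484×0.731) = 0.89747.
Stage 2 (into S): u = (0.89747+0.669)/(1+0.89747×0.669) = 0.97879, so the speed is 0.9788c.

0.9788c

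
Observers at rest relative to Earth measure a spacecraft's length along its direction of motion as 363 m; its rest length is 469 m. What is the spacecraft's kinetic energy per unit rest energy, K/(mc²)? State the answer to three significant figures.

0.292

γ = L₀/L = 469/363 = 1.29201.
K/(mc²) = γ − 1 = 1.29201 − 1 = 0.292.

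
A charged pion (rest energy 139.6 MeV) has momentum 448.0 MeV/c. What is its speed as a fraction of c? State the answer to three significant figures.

0.955c

βγ = pc/(mc²) = 448.0/139.6 = 3.2092.
Since γ² = 1 + (βγ)² = 11.299, γ = √11.299 = 3.3614, and β = (βγ)/γ = 3.2092/3.3614 = 0.955.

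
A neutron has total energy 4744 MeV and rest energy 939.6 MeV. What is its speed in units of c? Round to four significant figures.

Total energy E = γmc² gives γ = 4744/939.6 = 5.049.
Hence β = √(1 − 1/γ²) = √(1 − 0.0392274) = √0.9607726 = 0.9802.

0.9802c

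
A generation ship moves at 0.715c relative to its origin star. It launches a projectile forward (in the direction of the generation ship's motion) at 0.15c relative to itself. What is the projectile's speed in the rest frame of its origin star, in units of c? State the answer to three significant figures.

Relativistic velocity addition: u = (u' + v)/(1 + u'v/c²), with u' = 0.15c and v = 0.715c.
Numerator: 0.15 + 0.715 = 0.865. Denominator: 1 + (0.15)(0.715) = 1.10725.
u = 0.865/1.10725 = 0.78121, so the speed is 0.781c.

0.781c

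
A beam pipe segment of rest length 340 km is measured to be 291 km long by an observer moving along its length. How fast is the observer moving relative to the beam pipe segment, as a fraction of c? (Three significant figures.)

0.517c

Length contraction gives γ = L₀/L = 340/291 = 1.1684.
β = √(1 − 1/γ²) = √0.267484 = 0.517.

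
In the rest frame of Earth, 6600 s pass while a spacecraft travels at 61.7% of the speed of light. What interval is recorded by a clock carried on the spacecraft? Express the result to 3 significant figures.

β² = 0.380689, so γ = 1/√0.619311 = 1.2707.
The spacecraft's clock runs slow as seen from Earth, so Δτ = Δt/γ = 6600/1.2707 = 5190 s.

5190 s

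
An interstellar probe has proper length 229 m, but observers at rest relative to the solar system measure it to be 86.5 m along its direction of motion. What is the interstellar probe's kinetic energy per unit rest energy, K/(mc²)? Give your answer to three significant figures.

From L = L₀/γ: γ = 229/86.5 = 2.6474.
Since K = (γ−1)mc², K/(mc²) = 2.6474 − 1 = 1.65.

1.65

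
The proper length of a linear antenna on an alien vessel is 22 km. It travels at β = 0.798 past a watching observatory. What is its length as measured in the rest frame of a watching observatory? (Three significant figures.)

13.3 km

With β = 0.798, γ = 1/√(1 − 0.798²) = 1/√0.363196 = 1.6593.
Along the direction of motion the measured length is L₀/γ = 22/1.6593 = 13.3 km.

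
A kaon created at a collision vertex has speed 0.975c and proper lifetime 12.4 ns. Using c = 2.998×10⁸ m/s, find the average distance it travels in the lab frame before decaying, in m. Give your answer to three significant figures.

16.3 m

γ = 1/√(1 − β²) = 1/√(1 − 0.950625) = 1/√0.049375 = 4.5004.
Lab-frame lifetime: Δt = γτ = 4.5004 × 12.4 ns = 55.805 ns.
Distance: d = vΔt = 0.975 × 2.998×10⁸ m/s × 5.5805×10^-8 s = 16.3 m.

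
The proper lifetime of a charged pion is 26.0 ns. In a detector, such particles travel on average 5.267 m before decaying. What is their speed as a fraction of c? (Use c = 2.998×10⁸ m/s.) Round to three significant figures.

Let x = d/(cτ) = 5.267 m / (2.998×10⁸ m/s × 2.600×10^-8 s) = 0.67571. Since d = βγcτ, x = βγ = β/√(1−β²).
Solving: β² = x²/(1+x²) = 0.456584/1.456584 = 0.313462, so β = 0.560.

0.560c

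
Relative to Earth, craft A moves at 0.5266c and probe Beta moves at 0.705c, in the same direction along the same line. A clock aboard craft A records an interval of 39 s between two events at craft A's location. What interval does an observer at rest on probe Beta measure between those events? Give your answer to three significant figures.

The velocity of craft A relative to probe Beta is (0.5266 − 0.705)c / (1 − 0.5266×0.705) = −0.28374c; relative speed 0.28374c.
At |u| = 0.28374c, γ = (1 − 0.0805084)^(−1/2) = 1.0429.
The clock on craft A records proper time, so probe Beta measures Δt = γΔτ = 1.0429 × 39 = 40.7 s.

40.7 s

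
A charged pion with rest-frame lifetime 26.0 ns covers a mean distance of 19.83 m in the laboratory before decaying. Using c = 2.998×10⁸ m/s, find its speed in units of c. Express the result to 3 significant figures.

0.931c

Let x = d/(cτ) = 19.83 m / (2.998×10⁸ m/s × 2.600×10^-8 s) = 2.544. Since d = βγcτ, x = βγ = β/√(1−β²).
Solving: β² = x²/(1+x²) = 6.47194/7.47194 = 0.866166, so β = 0.931.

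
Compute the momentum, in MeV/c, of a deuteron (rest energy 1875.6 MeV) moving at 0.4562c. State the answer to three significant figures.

962 MeV/c

γ = 1/√(1 − β²) = 1/√(1 − 0.20811844) = 1/√0.79188156 = 1/0.889877 = 1.1238.
Momentum: p = γβ·mc = 1.1238 × 0.4562 × 1875.6 MeV/c = 962 MeV/c.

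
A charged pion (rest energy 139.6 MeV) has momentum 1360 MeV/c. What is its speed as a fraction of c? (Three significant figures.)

0.995c

pc/(mc²) = 1360/139.6 = 9.7421 = βγ = β/√(1−β²).
So β² = x²/(1 + x²) with x = 9.7421: x² = 94.9085, β² = 94.9085/95.9085 = 0.989573, β = 0.995.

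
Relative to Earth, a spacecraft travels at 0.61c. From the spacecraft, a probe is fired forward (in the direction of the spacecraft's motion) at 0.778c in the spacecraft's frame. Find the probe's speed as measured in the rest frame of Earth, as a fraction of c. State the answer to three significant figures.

In units of c, u = (u' + v)/(1 + u'v) with u' = 0.778 and v = 0.61.
Numerator: 0.778 + 0.61 = 1.388. Denominator: 1 + (0.778)(0.61) = 1.47458.
u = 1.388/1.47458 = 0.94128, so the speed is 0.941c.

0.941c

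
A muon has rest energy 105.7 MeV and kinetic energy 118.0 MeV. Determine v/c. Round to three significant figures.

γ = 1 + K/(mc²) = 1 + 118.0/105.7 = 2.1164.
β = √(1 − 1/γ²) = √(1 − 0.223257) = √0.776743 = 0.881.

0.881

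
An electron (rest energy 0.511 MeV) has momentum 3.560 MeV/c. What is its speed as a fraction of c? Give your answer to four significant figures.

βγ = pc/(mc²) = 3.560/0.511 = 6.9667.
Since γ² = 1 + (βγ)² = 49.5349, γ = √49.5349 = 7.0381, and β = (βγ)/γ = 6.9667/7.0381 = 0.9899.

0.9899c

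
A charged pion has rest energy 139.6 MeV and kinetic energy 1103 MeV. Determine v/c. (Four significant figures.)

0.9937

K = (γ−1)mc², so γ = 1 + 1103/139.6 = 8.9011.
Then v/c = √(1 − γ⁻²) = √(1 − 0.0126215) = √0.9873785 = 0.9937.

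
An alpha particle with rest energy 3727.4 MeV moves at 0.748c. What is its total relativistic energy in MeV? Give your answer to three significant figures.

5620 MeV

With β = 0.748, γ = 1/√(1 − 0.748²) = 1/√0.440496 = 1.5067.
Total energy: E = γmc² = 1.5067 × 3727.4 MeV = 5620 MeV.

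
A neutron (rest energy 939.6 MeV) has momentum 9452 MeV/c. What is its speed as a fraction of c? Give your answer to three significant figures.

0.995c

βγ = pc/(mc²) = 9452/939.6 = 10.06.
Since γ² = 1 + (βγ)² = 102.204, γ = √102.204 = 10.1096, and β = (βγ)/γ = 10.06/10.1096 = 0.995.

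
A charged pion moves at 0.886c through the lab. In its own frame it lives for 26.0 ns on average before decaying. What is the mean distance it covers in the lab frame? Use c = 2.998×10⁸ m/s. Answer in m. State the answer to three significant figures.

14.9 m

γ = 1/√(1 − β²) = 1/√(1 − 0.784996) = 1/√0.215004 = 1/0.463685 = 2.1566.
Lab-frame lifetime: Δt = γτ = 2.1566 × 26.0 ns = 56.072 ns.
Distance: d = vΔt = 0.886 × 2.998×10⁸ m/s × 5.6072×10^-8 s = 14.9 m.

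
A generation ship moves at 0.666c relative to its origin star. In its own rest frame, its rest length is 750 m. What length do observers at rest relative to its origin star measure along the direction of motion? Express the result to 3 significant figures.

γ = 1/√(1 − β²) = 1/√(1 − 0.443556) = 1/√0.556444 = 1/0.745952 = 1.3406.
Along the direction of motion the measured length is L₀/γ = 750/1.3406 = 559 m.

559 m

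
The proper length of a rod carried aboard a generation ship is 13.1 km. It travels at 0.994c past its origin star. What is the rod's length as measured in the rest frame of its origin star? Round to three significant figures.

With β = 0.994, γ = 1/√(1 − 0.994²) = 1/√0.011964 = 9.1424.
Length contraction: L = L₀/γ = 13.1/9.1424 = 1.43 km.

1.43 km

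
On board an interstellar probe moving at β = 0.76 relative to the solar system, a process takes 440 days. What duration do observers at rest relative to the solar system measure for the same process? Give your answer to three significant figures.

677 days

β² = 0.5776, so γ = 1/√0.4224 = 1.5386.
Time dilation: Δt = γ·Δτ = 1.5386 × 440 = 677 days.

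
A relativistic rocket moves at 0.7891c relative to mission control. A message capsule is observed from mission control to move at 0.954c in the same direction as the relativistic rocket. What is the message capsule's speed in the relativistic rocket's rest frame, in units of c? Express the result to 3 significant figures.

0.667c

Transform to the relativistic rocket's frame: u' = (u − v)/(1 − uv/c²).
u' = (0.954 − 0.7891)/(1 − 0.954×0.7891) = 0.1649/0.2471986 = 0.66707.
Speed in the relativistic rocket's frame: 0.667c (in the same direction).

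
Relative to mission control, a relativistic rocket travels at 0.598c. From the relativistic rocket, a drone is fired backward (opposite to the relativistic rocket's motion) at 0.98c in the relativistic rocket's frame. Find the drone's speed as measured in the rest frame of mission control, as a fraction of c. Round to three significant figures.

In units of c, u = (u' + v)/(1 + u'v) with u' = −0.98 and v = 0.598.
Numerator: −0.98 + 0.598 = −0.382. Denominator: 1 + (−0.98)(0.598) = 0.41396.
u = −0.382/0.41396 = −0.92279, so the speed is 0.923c.

0.923c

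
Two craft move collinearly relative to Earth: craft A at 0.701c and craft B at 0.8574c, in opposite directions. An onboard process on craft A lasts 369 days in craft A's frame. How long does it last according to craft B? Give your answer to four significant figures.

1610 days

The velocity of craft A relative to craft B is (0.701 + 0.8574)c / (1 + 0.701×0.8574) = 0.97337c; relative speed 0.97337c.
At |u| = 0.97337c, γ = (1 − 0.947449)^(−1/2) = 4.3622.
Craft A's interval is proper; time dilation gives Δt_B = γΔτ = 4.3622 × 369 days = 1610 days.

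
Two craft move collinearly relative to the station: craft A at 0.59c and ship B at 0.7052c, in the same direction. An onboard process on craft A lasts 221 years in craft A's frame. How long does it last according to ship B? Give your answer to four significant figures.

Transform craft A's velocity into ship B's frame: (0.59 − 0.7052)/(1 − 0.59·0.7052) = −0.1152/0.583932, so the relative speed is 0.19728c.
γ for this relative speed: γ = 1/√(1 − 0.0389194) = 1.02.
Craft A's interval is proper; time dilation gives Δt_B = γΔτ = 1.02 × 221 years = 225.4 years.

225.4 years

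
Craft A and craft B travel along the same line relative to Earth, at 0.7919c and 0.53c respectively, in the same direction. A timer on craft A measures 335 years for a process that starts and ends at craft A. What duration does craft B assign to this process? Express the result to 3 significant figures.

Speed of craft A in craft B's frame: u = (v_A − v_B)/(1 − v_A v_B/c²) = (0.7919 − 0.53)/(1 − 0.7919×0.53) = 0.2619/0.580293 = 0.45132; |u| = 0.45132c.
At |u| = 0.45132c, γ = (1 − 0.20369)^(−1/2) = 1.1206.
The clock on craft A records proper time, so craft B measures Δt = γΔτ = 1.1206 × 335 = 375 years.

375 years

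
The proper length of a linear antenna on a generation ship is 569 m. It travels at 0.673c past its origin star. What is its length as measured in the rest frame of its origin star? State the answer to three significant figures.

γ = 1/√(1 − β²) = 1/√(1 − 0.452929) = 1/√0.547071 = 1/0.739642 = 1.352.
Length contraction: L = L₀/γ = 569/1.352 = 421 m.

421 m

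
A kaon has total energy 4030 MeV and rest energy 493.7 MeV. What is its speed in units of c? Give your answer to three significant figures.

γ = E/(mc²) = 4030/493.7 = 8.1629.
β = √(1 − 1/γ²) = √(1 − 0.0150076) = √0.9849924 = 0.992.

0.992c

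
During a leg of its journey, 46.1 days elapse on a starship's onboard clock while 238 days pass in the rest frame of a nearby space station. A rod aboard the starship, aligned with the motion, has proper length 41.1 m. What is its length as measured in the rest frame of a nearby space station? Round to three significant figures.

γ = Δt/Δτ = 238/46.1 = 5.16269.
L = L₀/γ = 41.1/5.16269 = 7.96 m.

7.96 m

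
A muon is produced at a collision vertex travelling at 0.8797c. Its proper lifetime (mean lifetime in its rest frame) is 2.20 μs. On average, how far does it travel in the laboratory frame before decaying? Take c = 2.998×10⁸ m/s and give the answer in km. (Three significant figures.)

1.22 km

γ = 1/√(1 − β²) = 1/√(1 − 0.77387209) = 1/√0.22612791 = 1/0.475529 = 2.1029.
Lab-frame lifetime: Δt = γτ = 2.1029 × 2.20 μs = 4.6264 μs.
Distance: d = vΔt = 0.8797 × 2.998×10⁸ m/s × 4.6264×10^-6 s = 1220 m = 1.22 km.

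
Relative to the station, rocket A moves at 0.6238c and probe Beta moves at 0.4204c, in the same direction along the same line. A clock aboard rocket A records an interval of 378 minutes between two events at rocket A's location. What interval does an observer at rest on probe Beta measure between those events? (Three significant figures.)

Transform rocket A's velocity into probe Beta's frame: (0.6238 − 0.4204)/(1 − 0.6238·0.4204) = 0.2034/0.73775448, so the relative speed is 0.2757c.
At |u| = 0.2757c, γ = (1 − 0.0760105)^(−1/2) = 1.0403.
Rocket A's interval is proper; time dilation gives Δt_B = γΔτ = 1.0403 × 378 minutes = 393 minutes.

393 minutes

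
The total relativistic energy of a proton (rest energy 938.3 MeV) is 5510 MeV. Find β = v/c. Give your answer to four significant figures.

0.9854

Total energy E = γmc² gives γ = 5510/938.3 = 5.8723.
Hence β = √(1 − 1/γ²) = √(1 − 0.028999) = √0.971001 = 0.9854.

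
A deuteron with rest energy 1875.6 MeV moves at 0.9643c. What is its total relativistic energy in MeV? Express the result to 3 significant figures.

β² = 0.92987449, so γ = 1/√0.07012551 = 3.7763.
Total energy: E = γmc² = 3.7763 × 1875.6 MeV = 7080 MeV.

7080 MeV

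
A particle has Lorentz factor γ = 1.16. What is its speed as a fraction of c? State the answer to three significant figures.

0.507c

β = √(1 − 1/γ²) = √(1 − 1/1.3456) = √0.256837 = 0.507.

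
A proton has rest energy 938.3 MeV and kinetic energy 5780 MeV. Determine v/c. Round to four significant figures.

0.9902

γ = 1 + K/(mc²) = 1 + 5780/938.3 = 7.1601.
β = √(1 − 1/γ²) = √(1 − 0.0195057) = √0.9804943 = 0.9902.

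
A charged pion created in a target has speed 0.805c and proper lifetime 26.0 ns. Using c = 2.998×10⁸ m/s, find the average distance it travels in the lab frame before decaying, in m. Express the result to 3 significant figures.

10.6 m

With β = 0.805, γ = 1/√(1 − 0.805²) = 1/√0.351975 = 1.6856.
Lab-frame lifetime: Δt = γτ = 1.6856 × 26.0 ns = 43.826 ns.
Distance: d = vΔt = 0.805 × 2.998×10⁸ m/s × 4.3826×10^-8 s = 10.6 m.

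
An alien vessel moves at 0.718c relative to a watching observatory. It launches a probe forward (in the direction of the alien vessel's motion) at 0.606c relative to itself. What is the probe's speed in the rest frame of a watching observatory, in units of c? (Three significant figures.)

In units of c, u = (u' + v)/(1 + u'v) with u' = 0.606 and v = 0.718.
Numerator: 0.606 + 0.718 = 1.324. Denominator: 1 + (0.606)(0.718) = 1.435108.
u = 1.324/1.435108 = 0.92258, so the speed is 0.923c.

0.923c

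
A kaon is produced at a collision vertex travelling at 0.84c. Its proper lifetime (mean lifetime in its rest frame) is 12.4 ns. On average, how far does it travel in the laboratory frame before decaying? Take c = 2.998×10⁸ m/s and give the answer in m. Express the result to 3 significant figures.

5.76 m

β² = 0.7056, so γ = 1/√0.2944 = 1.843.
Lab-frame lifetime: Δt = γτ = 1.843 × 12.4 ns = 22.853 ns.
Distance: d = vΔt = 0.84 × 2.998×10⁸ m/s × 2.2853×10^-8 s = 5.76 m.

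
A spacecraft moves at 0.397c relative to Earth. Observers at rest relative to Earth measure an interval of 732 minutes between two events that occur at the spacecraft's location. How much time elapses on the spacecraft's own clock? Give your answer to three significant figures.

With β = 0.397, γ = 1/√(1 − 0.397²) = 1/√0.842391 = 1.0895.
The spacecraft's clock runs slow as seen from Earth, so Δτ = Δt/γ = 732/1.0895 = 672 minutes.

672 minutes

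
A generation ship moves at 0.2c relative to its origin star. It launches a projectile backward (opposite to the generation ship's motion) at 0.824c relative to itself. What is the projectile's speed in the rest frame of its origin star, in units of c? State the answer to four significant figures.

In units of c, u = (u' + v)/(1 + u'v) with u' = −0.824 and v = 0.2.
Numerator: −0.824 + 0.2 = −0.624. Denominator: 1 + (−0.824)(0.2) = 0.8352.
u = −0.624/0.8352 = −0.74713, so the speed is 0.7471c.

0.7471c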